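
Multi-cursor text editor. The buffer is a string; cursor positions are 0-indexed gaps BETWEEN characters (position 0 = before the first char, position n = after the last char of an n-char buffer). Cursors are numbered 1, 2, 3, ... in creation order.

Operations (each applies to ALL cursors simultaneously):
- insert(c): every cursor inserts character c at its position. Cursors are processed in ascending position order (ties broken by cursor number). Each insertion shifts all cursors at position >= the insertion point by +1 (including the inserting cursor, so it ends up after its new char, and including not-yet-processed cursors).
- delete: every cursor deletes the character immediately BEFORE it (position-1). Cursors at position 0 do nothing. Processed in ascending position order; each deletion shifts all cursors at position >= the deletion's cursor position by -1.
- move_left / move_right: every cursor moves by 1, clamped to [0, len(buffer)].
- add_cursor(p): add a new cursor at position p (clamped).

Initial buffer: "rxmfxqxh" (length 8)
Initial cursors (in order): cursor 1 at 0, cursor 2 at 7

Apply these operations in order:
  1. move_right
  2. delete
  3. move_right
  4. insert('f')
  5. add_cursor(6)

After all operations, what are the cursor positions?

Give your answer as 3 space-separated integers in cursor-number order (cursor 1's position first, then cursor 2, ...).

After op 1 (move_right): buffer="rxmfxqxh" (len 8), cursors c1@1 c2@8, authorship ........
After op 2 (delete): buffer="xmfxqx" (len 6), cursors c1@0 c2@6, authorship ......
After op 3 (move_right): buffer="xmfxqx" (len 6), cursors c1@1 c2@6, authorship ......
After op 4 (insert('f')): buffer="xfmfxqxf" (len 8), cursors c1@2 c2@8, authorship .1.....2
After op 5 (add_cursor(6)): buffer="xfmfxqxf" (len 8), cursors c1@2 c3@6 c2@8, authorship .1.....2

Answer: 2 8 6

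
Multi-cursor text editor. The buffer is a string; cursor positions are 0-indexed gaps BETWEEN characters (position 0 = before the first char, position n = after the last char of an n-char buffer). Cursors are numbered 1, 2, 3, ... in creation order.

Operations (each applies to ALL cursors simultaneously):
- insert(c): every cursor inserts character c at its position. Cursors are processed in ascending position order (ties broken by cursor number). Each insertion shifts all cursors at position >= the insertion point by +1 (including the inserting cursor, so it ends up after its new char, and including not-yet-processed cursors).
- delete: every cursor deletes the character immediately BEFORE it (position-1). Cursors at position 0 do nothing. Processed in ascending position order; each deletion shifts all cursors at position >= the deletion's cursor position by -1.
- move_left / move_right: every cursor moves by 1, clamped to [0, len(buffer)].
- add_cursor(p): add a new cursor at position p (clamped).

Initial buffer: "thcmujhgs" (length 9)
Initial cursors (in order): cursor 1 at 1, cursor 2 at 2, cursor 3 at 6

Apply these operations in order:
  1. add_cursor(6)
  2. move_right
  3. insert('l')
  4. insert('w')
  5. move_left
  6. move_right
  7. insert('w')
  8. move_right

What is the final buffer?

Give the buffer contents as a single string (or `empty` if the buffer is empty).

Answer: thlwwclwwmujhllwwwwgs

Derivation:
After op 1 (add_cursor(6)): buffer="thcmujhgs" (len 9), cursors c1@1 c2@2 c3@6 c4@6, authorship .........
After op 2 (move_right): buffer="thcmujhgs" (len 9), cursors c1@2 c2@3 c3@7 c4@7, authorship .........
After op 3 (insert('l')): buffer="thlclmujhllgs" (len 13), cursors c1@3 c2@5 c3@11 c4@11, authorship ..1.2....34..
After op 4 (insert('w')): buffer="thlwclwmujhllwwgs" (len 17), cursors c1@4 c2@7 c3@15 c4@15, authorship ..11.22....3434..
After op 5 (move_left): buffer="thlwclwmujhllwwgs" (len 17), cursors c1@3 c2@6 c3@14 c4@14, authorship ..11.22....3434..
After op 6 (move_right): buffer="thlwclwmujhllwwgs" (len 17), cursors c1@4 c2@7 c3@15 c4@15, authorship ..11.22....3434..
After op 7 (insert('w')): buffer="thlwwclwwmujhllwwwwgs" (len 21), cursors c1@5 c2@9 c3@19 c4@19, authorship ..111.222....343434..
After op 8 (move_right): buffer="thlwwclwwmujhllwwwwgs" (len 21), cursors c1@6 c2@10 c3@20 c4@20, authorship ..111.222....343434..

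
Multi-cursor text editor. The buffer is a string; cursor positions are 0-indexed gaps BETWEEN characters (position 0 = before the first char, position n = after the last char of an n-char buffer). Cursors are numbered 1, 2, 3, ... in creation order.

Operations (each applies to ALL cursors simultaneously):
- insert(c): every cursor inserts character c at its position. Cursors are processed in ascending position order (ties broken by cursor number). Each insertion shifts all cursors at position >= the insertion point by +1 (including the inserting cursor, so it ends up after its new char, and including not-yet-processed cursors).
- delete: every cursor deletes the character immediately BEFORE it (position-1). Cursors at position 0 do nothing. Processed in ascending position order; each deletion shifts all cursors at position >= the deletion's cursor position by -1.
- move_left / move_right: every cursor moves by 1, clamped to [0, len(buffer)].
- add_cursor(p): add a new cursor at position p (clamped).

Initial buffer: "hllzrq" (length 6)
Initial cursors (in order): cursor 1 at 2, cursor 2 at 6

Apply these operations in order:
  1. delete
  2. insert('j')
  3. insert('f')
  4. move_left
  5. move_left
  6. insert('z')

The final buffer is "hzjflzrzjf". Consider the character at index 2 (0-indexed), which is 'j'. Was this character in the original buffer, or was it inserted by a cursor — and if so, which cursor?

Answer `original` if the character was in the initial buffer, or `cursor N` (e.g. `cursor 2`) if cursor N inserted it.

Answer: cursor 1

Derivation:
After op 1 (delete): buffer="hlzr" (len 4), cursors c1@1 c2@4, authorship ....
After op 2 (insert('j')): buffer="hjlzrj" (len 6), cursors c1@2 c2@6, authorship .1...2
After op 3 (insert('f')): buffer="hjflzrjf" (len 8), cursors c1@3 c2@8, authorship .11...22
After op 4 (move_left): buffer="hjflzrjf" (len 8), cursors c1@2 c2@7, authorship .11...22
After op 5 (move_left): buffer="hjflzrjf" (len 8), cursors c1@1 c2@6, authorship .11...22
After op 6 (insert('z')): buffer="hzjflzrzjf" (len 10), cursors c1@2 c2@8, authorship .111...222
Authorship (.=original, N=cursor N): . 1 1 1 . . . 2 2 2
Index 2: author = 1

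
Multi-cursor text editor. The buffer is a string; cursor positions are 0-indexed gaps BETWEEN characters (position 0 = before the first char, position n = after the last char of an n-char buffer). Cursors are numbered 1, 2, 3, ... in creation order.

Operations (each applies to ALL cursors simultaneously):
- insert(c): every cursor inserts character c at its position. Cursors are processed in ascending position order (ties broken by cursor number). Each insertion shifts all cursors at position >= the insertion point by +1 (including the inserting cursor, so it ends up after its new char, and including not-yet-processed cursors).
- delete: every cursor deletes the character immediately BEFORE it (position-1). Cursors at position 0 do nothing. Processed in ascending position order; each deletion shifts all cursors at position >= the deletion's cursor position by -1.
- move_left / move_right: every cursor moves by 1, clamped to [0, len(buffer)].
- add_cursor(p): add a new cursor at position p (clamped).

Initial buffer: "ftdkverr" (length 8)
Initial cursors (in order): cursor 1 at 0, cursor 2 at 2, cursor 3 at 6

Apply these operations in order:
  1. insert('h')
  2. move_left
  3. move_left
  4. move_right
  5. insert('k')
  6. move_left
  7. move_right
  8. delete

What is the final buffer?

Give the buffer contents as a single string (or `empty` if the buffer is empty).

Answer: hfthdkvehrr

Derivation:
After op 1 (insert('h')): buffer="hfthdkvehrr" (len 11), cursors c1@1 c2@4 c3@9, authorship 1..2....3..
After op 2 (move_left): buffer="hfthdkvehrr" (len 11), cursors c1@0 c2@3 c3@8, authorship 1..2....3..
After op 3 (move_left): buffer="hfthdkvehrr" (len 11), cursors c1@0 c2@2 c3@7, authorship 1..2....3..
After op 4 (move_right): buffer="hfthdkvehrr" (len 11), cursors c1@1 c2@3 c3@8, authorship 1..2....3..
After op 5 (insert('k')): buffer="hkftkhdkvekhrr" (len 14), cursors c1@2 c2@5 c3@11, authorship 11..22....33..
After op 6 (move_left): buffer="hkftkhdkvekhrr" (len 14), cursors c1@1 c2@4 c3@10, authorship 11..22....33..
After op 7 (move_right): buffer="hkftkhdkvekhrr" (len 14), cursors c1@2 c2@5 c3@11, authorship 11..22....33..
After op 8 (delete): buffer="hfthdkvehrr" (len 11), cursors c1@1 c2@3 c3@8, authorship 1..2....3..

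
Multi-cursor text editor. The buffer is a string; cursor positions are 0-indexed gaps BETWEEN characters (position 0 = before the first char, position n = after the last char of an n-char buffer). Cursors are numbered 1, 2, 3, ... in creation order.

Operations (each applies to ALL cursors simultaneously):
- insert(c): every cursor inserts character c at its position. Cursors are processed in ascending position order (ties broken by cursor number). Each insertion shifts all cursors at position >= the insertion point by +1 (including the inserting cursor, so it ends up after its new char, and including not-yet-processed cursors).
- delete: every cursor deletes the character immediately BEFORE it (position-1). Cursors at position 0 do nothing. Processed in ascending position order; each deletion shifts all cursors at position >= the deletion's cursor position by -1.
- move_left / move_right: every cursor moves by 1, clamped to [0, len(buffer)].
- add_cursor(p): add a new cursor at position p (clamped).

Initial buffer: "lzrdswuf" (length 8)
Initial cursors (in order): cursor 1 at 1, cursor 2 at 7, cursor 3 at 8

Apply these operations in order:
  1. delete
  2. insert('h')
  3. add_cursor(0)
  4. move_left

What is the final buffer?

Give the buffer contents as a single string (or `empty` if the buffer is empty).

After op 1 (delete): buffer="zrdsw" (len 5), cursors c1@0 c2@5 c3@5, authorship .....
After op 2 (insert('h')): buffer="hzrdswhh" (len 8), cursors c1@1 c2@8 c3@8, authorship 1.....23
After op 3 (add_cursor(0)): buffer="hzrdswhh" (len 8), cursors c4@0 c1@1 c2@8 c3@8, authorship 1.....23
After op 4 (move_left): buffer="hzrdswhh" (len 8), cursors c1@0 c4@0 c2@7 c3@7, authorship 1.....23

Answer: hzrdswhh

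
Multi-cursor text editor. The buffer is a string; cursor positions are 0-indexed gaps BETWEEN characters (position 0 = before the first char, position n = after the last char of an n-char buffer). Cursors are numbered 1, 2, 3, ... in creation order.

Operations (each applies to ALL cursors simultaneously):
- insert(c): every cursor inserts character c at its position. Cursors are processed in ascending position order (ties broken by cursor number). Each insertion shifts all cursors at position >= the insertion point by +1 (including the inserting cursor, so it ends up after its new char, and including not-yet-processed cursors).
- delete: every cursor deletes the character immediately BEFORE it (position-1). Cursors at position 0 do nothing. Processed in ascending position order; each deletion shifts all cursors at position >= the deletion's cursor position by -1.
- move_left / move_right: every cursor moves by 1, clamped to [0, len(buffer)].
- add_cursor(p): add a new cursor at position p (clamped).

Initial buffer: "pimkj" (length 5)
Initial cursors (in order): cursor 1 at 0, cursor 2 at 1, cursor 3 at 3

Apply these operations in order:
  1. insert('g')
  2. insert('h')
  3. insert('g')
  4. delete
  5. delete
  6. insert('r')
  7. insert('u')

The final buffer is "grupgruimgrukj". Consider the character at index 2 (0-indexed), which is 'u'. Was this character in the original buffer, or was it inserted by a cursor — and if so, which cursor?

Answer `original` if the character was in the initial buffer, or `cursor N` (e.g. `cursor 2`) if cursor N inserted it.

Answer: cursor 1

Derivation:
After op 1 (insert('g')): buffer="gpgimgkj" (len 8), cursors c1@1 c2@3 c3@6, authorship 1.2..3..
After op 2 (insert('h')): buffer="ghpghimghkj" (len 11), cursors c1@2 c2@5 c3@9, authorship 11.22..33..
After op 3 (insert('g')): buffer="ghgpghgimghgkj" (len 14), cursors c1@3 c2@7 c3@12, authorship 111.222..333..
After op 4 (delete): buffer="ghpghimghkj" (len 11), cursors c1@2 c2@5 c3@9, authorship 11.22..33..
After op 5 (delete): buffer="gpgimgkj" (len 8), cursors c1@1 c2@3 c3@6, authorship 1.2..3..
After op 6 (insert('r')): buffer="grpgrimgrkj" (len 11), cursors c1@2 c2@5 c3@9, authorship 11.22..33..
After op 7 (insert('u')): buffer="grupgruimgrukj" (len 14), cursors c1@3 c2@7 c3@12, authorship 111.222..333..
Authorship (.=original, N=cursor N): 1 1 1 . 2 2 2 . . 3 3 3 . .
Index 2: author = 1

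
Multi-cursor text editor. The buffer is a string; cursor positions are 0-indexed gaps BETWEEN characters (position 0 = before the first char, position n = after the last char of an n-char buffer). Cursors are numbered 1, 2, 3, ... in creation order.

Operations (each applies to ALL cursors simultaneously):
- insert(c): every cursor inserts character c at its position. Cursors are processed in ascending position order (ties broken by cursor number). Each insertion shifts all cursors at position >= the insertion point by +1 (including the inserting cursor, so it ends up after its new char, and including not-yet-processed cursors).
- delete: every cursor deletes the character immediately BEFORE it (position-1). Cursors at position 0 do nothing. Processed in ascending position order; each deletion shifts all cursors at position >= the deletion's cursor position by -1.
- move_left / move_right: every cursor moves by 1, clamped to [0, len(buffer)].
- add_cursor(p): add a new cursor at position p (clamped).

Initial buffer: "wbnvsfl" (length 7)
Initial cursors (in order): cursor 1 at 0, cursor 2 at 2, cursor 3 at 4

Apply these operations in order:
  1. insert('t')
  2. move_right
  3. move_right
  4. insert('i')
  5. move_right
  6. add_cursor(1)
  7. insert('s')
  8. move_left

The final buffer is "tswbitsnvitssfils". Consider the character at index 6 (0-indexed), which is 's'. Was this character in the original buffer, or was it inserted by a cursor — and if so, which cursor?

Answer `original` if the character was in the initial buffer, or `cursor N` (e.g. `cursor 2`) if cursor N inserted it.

After op 1 (insert('t')): buffer="twbtnvtsfl" (len 10), cursors c1@1 c2@4 c3@7, authorship 1..2..3...
After op 2 (move_right): buffer="twbtnvtsfl" (len 10), cursors c1@2 c2@5 c3@8, authorship 1..2..3...
After op 3 (move_right): buffer="twbtnvtsfl" (len 10), cursors c1@3 c2@6 c3@9, authorship 1..2..3...
After op 4 (insert('i')): buffer="twbitnvitsfil" (len 13), cursors c1@4 c2@8 c3@12, authorship 1..12..23..3.
After op 5 (move_right): buffer="twbitnvitsfil" (len 13), cursors c1@5 c2@9 c3@13, authorship 1..12..23..3.
After op 6 (add_cursor(1)): buffer="twbitnvitsfil" (len 13), cursors c4@1 c1@5 c2@9 c3@13, authorship 1..12..23..3.
After op 7 (insert('s')): buffer="tswbitsnvitssfils" (len 17), cursors c4@2 c1@7 c2@12 c3@17, authorship 14..121..232..3.3
After op 8 (move_left): buffer="tswbitsnvitssfils" (len 17), cursors c4@1 c1@6 c2@11 c3@16, authorship 14..121..232..3.3
Authorship (.=original, N=cursor N): 1 4 . . 1 2 1 . . 2 3 2 . . 3 . 3
Index 6: author = 1

Answer: cursor 1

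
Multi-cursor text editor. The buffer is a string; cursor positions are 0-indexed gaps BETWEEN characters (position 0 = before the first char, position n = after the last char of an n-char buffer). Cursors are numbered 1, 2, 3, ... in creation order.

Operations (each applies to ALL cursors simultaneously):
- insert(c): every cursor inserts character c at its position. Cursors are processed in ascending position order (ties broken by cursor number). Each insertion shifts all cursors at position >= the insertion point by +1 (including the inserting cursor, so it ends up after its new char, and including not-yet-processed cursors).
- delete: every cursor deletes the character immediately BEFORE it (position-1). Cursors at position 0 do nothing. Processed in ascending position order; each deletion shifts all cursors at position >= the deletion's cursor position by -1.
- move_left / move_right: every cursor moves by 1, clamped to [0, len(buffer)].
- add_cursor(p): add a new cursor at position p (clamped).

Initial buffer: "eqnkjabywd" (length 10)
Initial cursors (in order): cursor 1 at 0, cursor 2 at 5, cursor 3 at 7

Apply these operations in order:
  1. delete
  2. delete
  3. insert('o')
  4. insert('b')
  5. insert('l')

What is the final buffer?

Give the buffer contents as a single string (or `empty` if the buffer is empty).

Answer: obleqnoobbllywd

Derivation:
After op 1 (delete): buffer="eqnkaywd" (len 8), cursors c1@0 c2@4 c3@5, authorship ........
After op 2 (delete): buffer="eqnywd" (len 6), cursors c1@0 c2@3 c3@3, authorship ......
After op 3 (insert('o')): buffer="oeqnooywd" (len 9), cursors c1@1 c2@6 c3@6, authorship 1...23...
After op 4 (insert('b')): buffer="obeqnoobbywd" (len 12), cursors c1@2 c2@9 c3@9, authorship 11...2323...
After op 5 (insert('l')): buffer="obleqnoobbllywd" (len 15), cursors c1@3 c2@12 c3@12, authorship 111...232323...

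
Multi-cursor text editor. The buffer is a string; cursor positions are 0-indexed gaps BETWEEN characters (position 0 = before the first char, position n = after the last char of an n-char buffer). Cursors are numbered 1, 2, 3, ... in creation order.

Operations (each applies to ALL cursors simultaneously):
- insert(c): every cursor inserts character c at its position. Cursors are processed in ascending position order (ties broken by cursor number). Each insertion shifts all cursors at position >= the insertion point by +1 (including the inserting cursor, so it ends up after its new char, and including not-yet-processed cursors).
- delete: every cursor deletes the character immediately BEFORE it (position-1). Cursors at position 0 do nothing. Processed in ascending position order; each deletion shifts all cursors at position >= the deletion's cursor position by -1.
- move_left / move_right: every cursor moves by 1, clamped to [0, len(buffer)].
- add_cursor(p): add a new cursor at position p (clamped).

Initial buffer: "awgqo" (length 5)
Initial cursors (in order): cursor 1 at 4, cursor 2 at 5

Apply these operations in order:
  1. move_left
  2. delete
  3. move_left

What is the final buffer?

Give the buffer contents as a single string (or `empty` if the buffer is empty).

Answer: awo

Derivation:
After op 1 (move_left): buffer="awgqo" (len 5), cursors c1@3 c2@4, authorship .....
After op 2 (delete): buffer="awo" (len 3), cursors c1@2 c2@2, authorship ...
After op 3 (move_left): buffer="awo" (len 3), cursors c1@1 c2@1, authorship ...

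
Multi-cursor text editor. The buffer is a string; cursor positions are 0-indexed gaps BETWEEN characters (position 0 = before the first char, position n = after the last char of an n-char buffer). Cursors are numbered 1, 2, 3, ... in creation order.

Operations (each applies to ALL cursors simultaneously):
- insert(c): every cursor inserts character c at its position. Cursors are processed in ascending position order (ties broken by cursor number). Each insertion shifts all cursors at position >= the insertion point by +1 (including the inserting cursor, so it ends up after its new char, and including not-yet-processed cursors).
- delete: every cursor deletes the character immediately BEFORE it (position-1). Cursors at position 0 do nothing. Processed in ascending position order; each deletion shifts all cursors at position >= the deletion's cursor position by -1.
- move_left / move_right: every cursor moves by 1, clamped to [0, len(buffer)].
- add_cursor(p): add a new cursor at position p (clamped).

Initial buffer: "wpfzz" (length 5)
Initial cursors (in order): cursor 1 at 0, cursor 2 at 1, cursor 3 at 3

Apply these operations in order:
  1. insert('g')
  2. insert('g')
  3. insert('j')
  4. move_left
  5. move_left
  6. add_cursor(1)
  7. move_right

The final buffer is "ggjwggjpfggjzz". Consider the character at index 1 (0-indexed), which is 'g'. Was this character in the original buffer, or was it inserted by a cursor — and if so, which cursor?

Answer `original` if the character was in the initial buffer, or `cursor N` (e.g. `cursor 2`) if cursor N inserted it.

Answer: cursor 1

Derivation:
After op 1 (insert('g')): buffer="gwgpfgzz" (len 8), cursors c1@1 c2@3 c3@6, authorship 1.2..3..
After op 2 (insert('g')): buffer="ggwggpfggzz" (len 11), cursors c1@2 c2@5 c3@9, authorship 11.22..33..
After op 3 (insert('j')): buffer="ggjwggjpfggjzz" (len 14), cursors c1@3 c2@7 c3@12, authorship 111.222..333..
After op 4 (move_left): buffer="ggjwggjpfggjzz" (len 14), cursors c1@2 c2@6 c3@11, authorship 111.222..333..
After op 5 (move_left): buffer="ggjwggjpfggjzz" (len 14), cursors c1@1 c2@5 c3@10, authorship 111.222..333..
After op 6 (add_cursor(1)): buffer="ggjwggjpfggjzz" (len 14), cursors c1@1 c4@1 c2@5 c3@10, authorship 111.222..333..
After op 7 (move_right): buffer="ggjwggjpfggjzz" (len 14), cursors c1@2 c4@2 c2@6 c3@11, authorship 111.222..333..
Authorship (.=original, N=cursor N): 1 1 1 . 2 2 2 . . 3 3 3 . .
Index 1: author = 1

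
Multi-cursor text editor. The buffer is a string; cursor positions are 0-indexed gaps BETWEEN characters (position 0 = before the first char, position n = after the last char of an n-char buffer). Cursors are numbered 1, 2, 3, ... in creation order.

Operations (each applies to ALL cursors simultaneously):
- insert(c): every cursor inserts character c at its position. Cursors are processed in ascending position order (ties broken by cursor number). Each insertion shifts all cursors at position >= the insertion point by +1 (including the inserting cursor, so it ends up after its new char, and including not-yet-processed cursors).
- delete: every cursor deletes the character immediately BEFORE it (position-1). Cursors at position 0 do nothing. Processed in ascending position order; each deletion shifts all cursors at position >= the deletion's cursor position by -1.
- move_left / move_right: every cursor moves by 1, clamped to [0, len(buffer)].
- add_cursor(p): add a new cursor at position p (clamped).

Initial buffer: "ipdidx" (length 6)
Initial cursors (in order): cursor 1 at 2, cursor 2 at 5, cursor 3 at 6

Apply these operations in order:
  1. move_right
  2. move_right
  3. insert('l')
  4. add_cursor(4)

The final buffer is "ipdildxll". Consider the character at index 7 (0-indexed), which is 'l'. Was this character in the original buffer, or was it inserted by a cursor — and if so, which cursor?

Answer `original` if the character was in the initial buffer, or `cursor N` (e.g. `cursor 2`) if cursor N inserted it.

After op 1 (move_right): buffer="ipdidx" (len 6), cursors c1@3 c2@6 c3@6, authorship ......
After op 2 (move_right): buffer="ipdidx" (len 6), cursors c1@4 c2@6 c3@6, authorship ......
After op 3 (insert('l')): buffer="ipdildxll" (len 9), cursors c1@5 c2@9 c3@9, authorship ....1..23
After op 4 (add_cursor(4)): buffer="ipdildxll" (len 9), cursors c4@4 c1@5 c2@9 c3@9, authorship ....1..23
Authorship (.=original, N=cursor N): . . . . 1 . . 2 3
Index 7: author = 2

Answer: cursor 2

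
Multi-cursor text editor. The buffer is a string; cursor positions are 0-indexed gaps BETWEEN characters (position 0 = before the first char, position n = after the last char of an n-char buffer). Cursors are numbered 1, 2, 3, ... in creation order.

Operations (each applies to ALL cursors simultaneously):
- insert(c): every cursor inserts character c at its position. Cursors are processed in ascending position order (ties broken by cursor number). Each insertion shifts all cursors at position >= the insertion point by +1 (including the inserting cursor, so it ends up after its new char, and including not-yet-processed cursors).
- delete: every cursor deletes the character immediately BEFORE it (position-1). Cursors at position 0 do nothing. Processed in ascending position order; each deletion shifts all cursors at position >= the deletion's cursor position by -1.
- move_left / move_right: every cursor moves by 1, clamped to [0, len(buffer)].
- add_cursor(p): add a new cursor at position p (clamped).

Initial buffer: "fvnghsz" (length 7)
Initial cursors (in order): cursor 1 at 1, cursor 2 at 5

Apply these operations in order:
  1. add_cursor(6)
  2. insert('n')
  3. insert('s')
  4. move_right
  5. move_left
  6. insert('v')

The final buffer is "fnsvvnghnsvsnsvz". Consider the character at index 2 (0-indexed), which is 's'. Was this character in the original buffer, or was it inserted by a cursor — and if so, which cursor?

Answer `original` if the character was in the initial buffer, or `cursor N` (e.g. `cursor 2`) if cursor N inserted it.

Answer: cursor 1

Derivation:
After op 1 (add_cursor(6)): buffer="fvnghsz" (len 7), cursors c1@1 c2@5 c3@6, authorship .......
After op 2 (insert('n')): buffer="fnvnghnsnz" (len 10), cursors c1@2 c2@7 c3@9, authorship .1....2.3.
After op 3 (insert('s')): buffer="fnsvnghnssnsz" (len 13), cursors c1@3 c2@9 c3@12, authorship .11....22.33.
After op 4 (move_right): buffer="fnsvnghnssnsz" (len 13), cursors c1@4 c2@10 c3@13, authorship .11....22.33.
After op 5 (move_left): buffer="fnsvnghnssnsz" (len 13), cursors c1@3 c2@9 c3@12, authorship .11....22.33.
After op 6 (insert('v')): buffer="fnsvvnghnsvsnsvz" (len 16), cursors c1@4 c2@11 c3@15, authorship .111....222.333.
Authorship (.=original, N=cursor N): . 1 1 1 . . . . 2 2 2 . 3 3 3 .
Index 2: author = 1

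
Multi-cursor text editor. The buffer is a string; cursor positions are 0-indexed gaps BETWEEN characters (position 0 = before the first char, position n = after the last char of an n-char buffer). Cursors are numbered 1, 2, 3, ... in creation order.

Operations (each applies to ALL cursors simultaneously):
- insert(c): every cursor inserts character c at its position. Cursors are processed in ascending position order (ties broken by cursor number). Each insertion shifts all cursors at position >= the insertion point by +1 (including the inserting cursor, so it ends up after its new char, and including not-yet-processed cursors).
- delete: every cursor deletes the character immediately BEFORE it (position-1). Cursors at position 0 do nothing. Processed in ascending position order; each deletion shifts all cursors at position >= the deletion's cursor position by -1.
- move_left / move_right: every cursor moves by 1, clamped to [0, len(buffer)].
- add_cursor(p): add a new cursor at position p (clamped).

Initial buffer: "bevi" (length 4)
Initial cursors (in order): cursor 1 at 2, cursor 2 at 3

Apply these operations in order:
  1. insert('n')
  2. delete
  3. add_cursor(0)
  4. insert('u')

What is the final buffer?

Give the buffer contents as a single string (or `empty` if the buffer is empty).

After op 1 (insert('n')): buffer="benvni" (len 6), cursors c1@3 c2@5, authorship ..1.2.
After op 2 (delete): buffer="bevi" (len 4), cursors c1@2 c2@3, authorship ....
After op 3 (add_cursor(0)): buffer="bevi" (len 4), cursors c3@0 c1@2 c2@3, authorship ....
After op 4 (insert('u')): buffer="ubeuvui" (len 7), cursors c3@1 c1@4 c2@6, authorship 3..1.2.

Answer: ubeuvui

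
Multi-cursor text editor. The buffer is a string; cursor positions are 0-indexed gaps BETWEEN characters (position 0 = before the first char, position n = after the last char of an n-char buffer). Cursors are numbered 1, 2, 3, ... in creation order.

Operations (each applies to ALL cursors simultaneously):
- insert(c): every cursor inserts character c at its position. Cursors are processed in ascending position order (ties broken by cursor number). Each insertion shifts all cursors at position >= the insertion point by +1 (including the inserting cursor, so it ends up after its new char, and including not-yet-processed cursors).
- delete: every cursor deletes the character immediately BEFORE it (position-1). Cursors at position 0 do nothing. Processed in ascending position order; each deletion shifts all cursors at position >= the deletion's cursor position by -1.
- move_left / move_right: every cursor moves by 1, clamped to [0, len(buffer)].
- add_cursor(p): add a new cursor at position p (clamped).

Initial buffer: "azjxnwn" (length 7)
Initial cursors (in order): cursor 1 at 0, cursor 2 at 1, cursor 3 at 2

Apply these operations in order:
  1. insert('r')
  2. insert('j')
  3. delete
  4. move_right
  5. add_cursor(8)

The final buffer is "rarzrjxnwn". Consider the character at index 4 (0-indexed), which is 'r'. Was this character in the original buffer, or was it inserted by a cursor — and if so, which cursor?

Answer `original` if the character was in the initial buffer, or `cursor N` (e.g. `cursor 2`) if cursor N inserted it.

After op 1 (insert('r')): buffer="rarzrjxnwn" (len 10), cursors c1@1 c2@3 c3@5, authorship 1.2.3.....
After op 2 (insert('j')): buffer="rjarjzrjjxnwn" (len 13), cursors c1@2 c2@5 c3@8, authorship 11.22.33.....
After op 3 (delete): buffer="rarzrjxnwn" (len 10), cursors c1@1 c2@3 c3@5, authorship 1.2.3.....
After op 4 (move_right): buffer="rarzrjxnwn" (len 10), cursors c1@2 c2@4 c3@6, authorship 1.2.3.....
After op 5 (add_cursor(8)): buffer="rarzrjxnwn" (len 10), cursors c1@2 c2@4 c3@6 c4@8, authorship 1.2.3.....
Authorship (.=original, N=cursor N): 1 . 2 . 3 . . . . .
Index 4: author = 3

Answer: cursor 3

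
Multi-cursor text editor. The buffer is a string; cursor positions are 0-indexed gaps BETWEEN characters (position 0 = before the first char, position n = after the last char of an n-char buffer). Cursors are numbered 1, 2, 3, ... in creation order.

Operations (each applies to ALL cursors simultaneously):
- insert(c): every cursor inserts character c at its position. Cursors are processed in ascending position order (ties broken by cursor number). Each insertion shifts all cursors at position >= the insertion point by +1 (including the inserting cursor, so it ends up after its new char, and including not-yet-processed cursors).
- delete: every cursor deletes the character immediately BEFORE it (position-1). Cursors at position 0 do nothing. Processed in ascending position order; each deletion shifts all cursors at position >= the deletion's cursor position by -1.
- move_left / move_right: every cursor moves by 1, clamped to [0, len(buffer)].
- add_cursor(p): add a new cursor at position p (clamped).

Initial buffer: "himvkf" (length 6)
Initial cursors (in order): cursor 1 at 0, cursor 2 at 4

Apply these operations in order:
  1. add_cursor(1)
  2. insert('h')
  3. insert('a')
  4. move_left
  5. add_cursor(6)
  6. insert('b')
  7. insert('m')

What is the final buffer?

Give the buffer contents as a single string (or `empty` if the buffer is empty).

Answer: hbmahhbmaibmmvhbmakf

Derivation:
After op 1 (add_cursor(1)): buffer="himvkf" (len 6), cursors c1@0 c3@1 c2@4, authorship ......
After op 2 (insert('h')): buffer="hhhimvhkf" (len 9), cursors c1@1 c3@3 c2@7, authorship 1.3...2..
After op 3 (insert('a')): buffer="hahhaimvhakf" (len 12), cursors c1@2 c3@5 c2@10, authorship 11.33...22..
After op 4 (move_left): buffer="hahhaimvhakf" (len 12), cursors c1@1 c3@4 c2@9, authorship 11.33...22..
After op 5 (add_cursor(6)): buffer="hahhaimvhakf" (len 12), cursors c1@1 c3@4 c4@6 c2@9, authorship 11.33...22..
After op 6 (insert('b')): buffer="hbahhbaibmvhbakf" (len 16), cursors c1@2 c3@6 c4@9 c2@13, authorship 111.333.4..222..
After op 7 (insert('m')): buffer="hbmahhbmaibmmvhbmakf" (len 20), cursors c1@3 c3@8 c4@12 c2@17, authorship 1111.3333.44..2222..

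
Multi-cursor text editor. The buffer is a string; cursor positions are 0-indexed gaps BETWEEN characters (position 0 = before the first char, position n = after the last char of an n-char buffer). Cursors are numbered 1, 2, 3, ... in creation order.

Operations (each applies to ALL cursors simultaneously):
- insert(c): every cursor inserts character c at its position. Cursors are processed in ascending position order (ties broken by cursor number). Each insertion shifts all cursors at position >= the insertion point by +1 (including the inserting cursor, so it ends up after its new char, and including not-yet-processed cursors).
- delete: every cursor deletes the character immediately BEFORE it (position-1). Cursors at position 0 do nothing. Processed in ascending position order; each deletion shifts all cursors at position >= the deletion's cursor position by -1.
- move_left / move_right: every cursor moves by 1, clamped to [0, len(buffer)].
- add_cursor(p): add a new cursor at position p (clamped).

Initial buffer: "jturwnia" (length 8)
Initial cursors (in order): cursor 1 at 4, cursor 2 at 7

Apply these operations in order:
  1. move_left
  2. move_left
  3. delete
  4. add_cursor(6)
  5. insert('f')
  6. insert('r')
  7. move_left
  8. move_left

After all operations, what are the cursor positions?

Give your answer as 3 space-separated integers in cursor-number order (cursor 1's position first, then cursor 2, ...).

After op 1 (move_left): buffer="jturwnia" (len 8), cursors c1@3 c2@6, authorship ........
After op 2 (move_left): buffer="jturwnia" (len 8), cursors c1@2 c2@5, authorship ........
After op 3 (delete): buffer="jurnia" (len 6), cursors c1@1 c2@3, authorship ......
After op 4 (add_cursor(6)): buffer="jurnia" (len 6), cursors c1@1 c2@3 c3@6, authorship ......
After op 5 (insert('f')): buffer="jfurfniaf" (len 9), cursors c1@2 c2@5 c3@9, authorship .1..2...3
After op 6 (insert('r')): buffer="jfrurfrniafr" (len 12), cursors c1@3 c2@7 c3@12, authorship .11..22...33
After op 7 (move_left): buffer="jfrurfrniafr" (len 12), cursors c1@2 c2@6 c3@11, authorship .11..22...33
After op 8 (move_left): buffer="jfrurfrniafr" (len 12), cursors c1@1 c2@5 c3@10, authorship .11..22...33

Answer: 1 5 10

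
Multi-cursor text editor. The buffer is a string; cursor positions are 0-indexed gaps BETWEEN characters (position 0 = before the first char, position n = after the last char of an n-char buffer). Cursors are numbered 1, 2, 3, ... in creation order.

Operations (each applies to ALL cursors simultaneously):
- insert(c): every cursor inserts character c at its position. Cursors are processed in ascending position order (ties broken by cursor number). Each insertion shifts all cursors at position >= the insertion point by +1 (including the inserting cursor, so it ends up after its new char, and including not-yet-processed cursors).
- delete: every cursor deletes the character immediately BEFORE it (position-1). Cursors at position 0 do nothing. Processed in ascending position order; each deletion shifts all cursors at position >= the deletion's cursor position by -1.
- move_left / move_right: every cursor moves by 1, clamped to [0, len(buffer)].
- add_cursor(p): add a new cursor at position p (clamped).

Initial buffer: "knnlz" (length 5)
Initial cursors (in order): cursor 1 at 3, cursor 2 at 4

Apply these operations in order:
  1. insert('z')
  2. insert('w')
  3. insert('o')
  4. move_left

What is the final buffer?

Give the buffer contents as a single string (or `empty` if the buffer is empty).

After op 1 (insert('z')): buffer="knnzlzz" (len 7), cursors c1@4 c2@6, authorship ...1.2.
After op 2 (insert('w')): buffer="knnzwlzwz" (len 9), cursors c1@5 c2@8, authorship ...11.22.
After op 3 (insert('o')): buffer="knnzwolzwoz" (len 11), cursors c1@6 c2@10, authorship ...111.222.
After op 4 (move_left): buffer="knnzwolzwoz" (len 11), cursors c1@5 c2@9, authorship ...111.222.

Answer: knnzwolzwoz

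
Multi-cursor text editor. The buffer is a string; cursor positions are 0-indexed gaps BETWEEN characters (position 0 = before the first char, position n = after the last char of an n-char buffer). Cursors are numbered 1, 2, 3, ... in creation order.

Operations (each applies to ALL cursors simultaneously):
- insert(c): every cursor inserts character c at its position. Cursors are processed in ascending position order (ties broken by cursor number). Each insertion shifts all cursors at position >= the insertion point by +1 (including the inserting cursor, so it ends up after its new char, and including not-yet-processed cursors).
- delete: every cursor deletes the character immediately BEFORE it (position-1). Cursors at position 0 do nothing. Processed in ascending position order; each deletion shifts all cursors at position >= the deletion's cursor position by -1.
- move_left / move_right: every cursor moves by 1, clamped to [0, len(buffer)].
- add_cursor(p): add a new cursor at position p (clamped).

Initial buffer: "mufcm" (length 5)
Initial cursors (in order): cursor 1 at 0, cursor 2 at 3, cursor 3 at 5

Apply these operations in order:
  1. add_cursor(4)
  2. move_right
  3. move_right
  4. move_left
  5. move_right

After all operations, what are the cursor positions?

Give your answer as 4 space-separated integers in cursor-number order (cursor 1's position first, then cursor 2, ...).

Answer: 2 5 5 5

Derivation:
After op 1 (add_cursor(4)): buffer="mufcm" (len 5), cursors c1@0 c2@3 c4@4 c3@5, authorship .....
After op 2 (move_right): buffer="mufcm" (len 5), cursors c1@1 c2@4 c3@5 c4@5, authorship .....
After op 3 (move_right): buffer="mufcm" (len 5), cursors c1@2 c2@5 c3@5 c4@5, authorship .....
After op 4 (move_left): buffer="mufcm" (len 5), cursors c1@1 c2@4 c3@4 c4@4, authorship .....
After op 5 (move_right): buffer="mufcm" (len 5), cursors c1@2 c2@5 c3@5 c4@5, authorship .....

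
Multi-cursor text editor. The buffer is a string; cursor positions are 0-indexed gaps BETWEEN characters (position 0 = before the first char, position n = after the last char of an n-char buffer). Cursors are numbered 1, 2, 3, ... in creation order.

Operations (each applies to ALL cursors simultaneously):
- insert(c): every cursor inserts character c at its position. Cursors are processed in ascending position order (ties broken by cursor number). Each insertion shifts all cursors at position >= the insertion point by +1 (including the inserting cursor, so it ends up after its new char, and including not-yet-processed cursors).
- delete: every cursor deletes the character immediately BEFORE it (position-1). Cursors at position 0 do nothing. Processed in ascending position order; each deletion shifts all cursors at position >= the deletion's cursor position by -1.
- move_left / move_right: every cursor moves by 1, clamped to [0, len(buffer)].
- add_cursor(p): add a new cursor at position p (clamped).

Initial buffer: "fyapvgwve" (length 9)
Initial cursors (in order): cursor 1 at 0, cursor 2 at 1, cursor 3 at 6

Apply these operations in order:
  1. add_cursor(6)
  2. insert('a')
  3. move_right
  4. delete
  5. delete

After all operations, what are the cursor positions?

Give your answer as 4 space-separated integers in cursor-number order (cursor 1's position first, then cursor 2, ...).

After op 1 (add_cursor(6)): buffer="fyapvgwve" (len 9), cursors c1@0 c2@1 c3@6 c4@6, authorship .........
After op 2 (insert('a')): buffer="afayapvgaawve" (len 13), cursors c1@1 c2@3 c3@10 c4@10, authorship 1.2.....34...
After op 3 (move_right): buffer="afayapvgaawve" (len 13), cursors c1@2 c2@4 c3@11 c4@11, authorship 1.2.....34...
After op 4 (delete): buffer="aaapvgave" (len 9), cursors c1@1 c2@2 c3@7 c4@7, authorship 12....3..
After op 5 (delete): buffer="apvve" (len 5), cursors c1@0 c2@0 c3@3 c4@3, authorship .....

Answer: 0 0 3 3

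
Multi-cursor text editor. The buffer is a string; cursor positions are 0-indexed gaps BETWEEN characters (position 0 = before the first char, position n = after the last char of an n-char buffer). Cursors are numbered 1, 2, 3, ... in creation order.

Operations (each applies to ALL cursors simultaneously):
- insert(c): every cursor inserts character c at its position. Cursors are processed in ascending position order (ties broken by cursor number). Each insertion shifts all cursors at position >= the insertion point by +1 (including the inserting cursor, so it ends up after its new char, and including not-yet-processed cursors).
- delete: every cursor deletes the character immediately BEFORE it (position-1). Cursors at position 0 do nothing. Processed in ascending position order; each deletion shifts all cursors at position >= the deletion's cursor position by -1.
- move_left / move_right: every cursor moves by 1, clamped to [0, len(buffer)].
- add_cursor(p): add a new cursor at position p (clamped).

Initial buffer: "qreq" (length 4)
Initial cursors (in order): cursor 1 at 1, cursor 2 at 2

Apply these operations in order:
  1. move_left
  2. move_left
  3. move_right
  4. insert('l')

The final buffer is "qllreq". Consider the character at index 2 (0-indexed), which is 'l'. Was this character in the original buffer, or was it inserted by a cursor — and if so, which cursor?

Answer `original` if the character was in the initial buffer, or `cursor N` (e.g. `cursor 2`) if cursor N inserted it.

After op 1 (move_left): buffer="qreq" (len 4), cursors c1@0 c2@1, authorship ....
After op 2 (move_left): buffer="qreq" (len 4), cursors c1@0 c2@0, authorship ....
After op 3 (move_right): buffer="qreq" (len 4), cursors c1@1 c2@1, authorship ....
After op 4 (insert('l')): buffer="qllreq" (len 6), cursors c1@3 c2@3, authorship .12...
Authorship (.=original, N=cursor N): . 1 2 . . .
Index 2: author = 2

Answer: cursor 2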